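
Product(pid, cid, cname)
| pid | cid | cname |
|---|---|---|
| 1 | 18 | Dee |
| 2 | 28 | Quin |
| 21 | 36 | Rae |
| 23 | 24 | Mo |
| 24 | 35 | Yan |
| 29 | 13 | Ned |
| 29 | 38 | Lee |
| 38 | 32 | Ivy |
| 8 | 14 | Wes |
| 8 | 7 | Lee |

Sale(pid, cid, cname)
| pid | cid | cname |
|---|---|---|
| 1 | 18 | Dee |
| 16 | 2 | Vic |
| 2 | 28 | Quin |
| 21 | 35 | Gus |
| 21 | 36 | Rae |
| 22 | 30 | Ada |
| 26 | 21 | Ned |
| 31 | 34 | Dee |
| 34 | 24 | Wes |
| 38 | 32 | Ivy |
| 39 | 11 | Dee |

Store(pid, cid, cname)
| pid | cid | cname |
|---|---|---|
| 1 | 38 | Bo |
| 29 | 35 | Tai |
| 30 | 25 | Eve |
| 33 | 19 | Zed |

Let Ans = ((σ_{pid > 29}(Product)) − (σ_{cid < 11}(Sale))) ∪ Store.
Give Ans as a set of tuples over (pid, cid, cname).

Filtering on pid > 29 leaves {(38, 32, Ivy)}.
Filtering on cid < 11 leaves {(16, 2, Vic)}.
Difference: {(38, 32, Ivy)} with {(16, 2, Vic)} → {(38, 32, Ivy)}
Union: {(38, 32, Ivy)} with {(1, 38, Bo), (29, 35, Tai), (30, 25, Eve), (33, 19, Zed)} → {(1, 38, Bo), (29, 35, Tai), (30, 25, Eve), (33, 19, Zed), (38, 32, Ivy)}

{(1, 38, Bo), (29, 35, Tai), (30, 25, Eve), (33, 19, Zed), (38, 32, Ivy)}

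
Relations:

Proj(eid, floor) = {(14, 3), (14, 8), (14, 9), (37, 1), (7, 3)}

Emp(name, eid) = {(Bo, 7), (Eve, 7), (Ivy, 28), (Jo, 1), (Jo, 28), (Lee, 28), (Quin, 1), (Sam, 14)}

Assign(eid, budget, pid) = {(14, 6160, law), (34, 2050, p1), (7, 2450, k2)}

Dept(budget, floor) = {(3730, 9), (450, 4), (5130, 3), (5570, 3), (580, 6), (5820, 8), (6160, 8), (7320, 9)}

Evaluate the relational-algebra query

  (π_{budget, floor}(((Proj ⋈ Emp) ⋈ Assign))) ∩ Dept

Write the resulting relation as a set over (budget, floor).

{(6160, 8)}

Proj ⋈ Emp (natural join on eid): {(14, 3, Sam), (14, 8, Sam), (14, 9, Sam), (7, 3, Bo), (7, 3, Eve)}
(Proj ⋈ Emp) ⋈ Assign (natural join on eid): {(14, 3, Sam, 6160, law), (14, 8, Sam, 6160, law), (14, 9, Sam, 6160, law), (7, 3, Bo, 2450, k2), (7, 3, Eve, 2450, k2)}
π[budget, floor]: project onto (budget, floor) (1 duplicate(s) eliminated) → {(2450, 3), (6160, 3), (6160, 8), (6160, 9)}
Set intersection of the two operands is {(6160, 8)}.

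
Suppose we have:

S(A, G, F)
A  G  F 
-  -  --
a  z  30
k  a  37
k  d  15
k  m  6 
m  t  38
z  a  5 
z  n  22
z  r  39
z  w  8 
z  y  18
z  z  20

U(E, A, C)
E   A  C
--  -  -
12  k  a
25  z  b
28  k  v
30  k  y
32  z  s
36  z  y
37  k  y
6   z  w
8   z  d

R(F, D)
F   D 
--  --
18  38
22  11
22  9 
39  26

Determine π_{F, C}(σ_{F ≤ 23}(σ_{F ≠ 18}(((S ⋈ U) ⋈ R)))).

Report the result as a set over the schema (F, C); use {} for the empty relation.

{(22, b), (22, d), (22, s), (22, w), (22, y)}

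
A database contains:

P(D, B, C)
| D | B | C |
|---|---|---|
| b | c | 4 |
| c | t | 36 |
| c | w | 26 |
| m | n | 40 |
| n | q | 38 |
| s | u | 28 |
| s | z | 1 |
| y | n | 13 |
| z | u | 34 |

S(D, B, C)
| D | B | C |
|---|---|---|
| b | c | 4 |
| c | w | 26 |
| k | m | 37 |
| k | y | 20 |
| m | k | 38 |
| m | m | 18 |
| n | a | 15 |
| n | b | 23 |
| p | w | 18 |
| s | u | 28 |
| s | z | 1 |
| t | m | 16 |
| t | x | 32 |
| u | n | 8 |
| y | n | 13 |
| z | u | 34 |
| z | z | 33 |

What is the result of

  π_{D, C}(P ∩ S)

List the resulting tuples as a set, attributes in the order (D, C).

Taking the intersection: {(b, c, 4), (c, w, 26), (s, u, 28), (s, z, 1), (y, n, 13), (z, u, 34)}
π_{D, C} gives {(b, 4), (c, 26), (s, 1), (s, 28), (y, 13), (z, 34)}.

{(b, 4), (c, 26), (s, 1), (s, 28), (y, 13), (z, 34)}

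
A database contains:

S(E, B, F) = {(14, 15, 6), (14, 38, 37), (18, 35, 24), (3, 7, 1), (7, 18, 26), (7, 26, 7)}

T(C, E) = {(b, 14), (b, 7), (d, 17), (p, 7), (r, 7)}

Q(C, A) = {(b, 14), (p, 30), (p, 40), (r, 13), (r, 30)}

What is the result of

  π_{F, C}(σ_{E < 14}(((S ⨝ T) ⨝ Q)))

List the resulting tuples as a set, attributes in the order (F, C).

{(26, b), (26, p), (26, r), (7, b), (7, p), (7, r)}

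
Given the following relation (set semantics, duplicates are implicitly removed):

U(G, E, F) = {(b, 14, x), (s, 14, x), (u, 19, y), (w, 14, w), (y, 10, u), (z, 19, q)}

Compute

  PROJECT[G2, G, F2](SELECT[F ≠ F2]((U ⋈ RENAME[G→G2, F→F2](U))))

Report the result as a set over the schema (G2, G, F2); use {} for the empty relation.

ρ[G→G2, F→F2]: schema becomes (G2, E, F2); tuples unchanged.
Natural join on E: {(b, 14, x, b, x), (b, 14, x, s, x), (b, 14, x, w, w), (s, 14, x, b, x), (s, 14, x, s, x), (s, 14, x, w, w), (u, 19, y, u, y), (u, 19, y, z, q), (w, 14, w, b, x), (w, 14, w, s, x), (w, 14, w, w, w), (y, 10, u, y, u), (z, 19, q, u, y), (z, 19, q, z, q)}
σ[F ≠ F2]: keep tuples satisfying F ≠ F2 → {(b, 14, x, w, w), (s, 14, x, w, w), (u, 19, y, z, q), (w, 14, w, b, x), (w, 14, w, s, x), (z, 19, q, u, y)}
π[G2, G, F2]: project onto (G2, G, F2) → {(b, w, x), (s, w, x), (u, z, y), (w, b, w), (w, s, w), (z, u, q)}

{(b, w, x), (s, w, x), (u, z, y), (w, b, w), (w, s, w), (z, u, q)}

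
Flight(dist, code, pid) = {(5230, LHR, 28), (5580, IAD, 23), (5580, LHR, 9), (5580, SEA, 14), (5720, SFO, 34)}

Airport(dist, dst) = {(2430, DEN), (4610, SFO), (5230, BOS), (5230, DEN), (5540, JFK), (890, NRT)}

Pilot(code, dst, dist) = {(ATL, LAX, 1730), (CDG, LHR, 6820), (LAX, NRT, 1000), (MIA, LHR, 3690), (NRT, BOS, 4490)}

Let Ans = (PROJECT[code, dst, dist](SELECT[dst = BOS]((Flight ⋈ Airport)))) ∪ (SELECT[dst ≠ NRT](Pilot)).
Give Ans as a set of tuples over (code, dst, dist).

{(ATL, LAX, 1730), (CDG, LHR, 6820), (LHR, BOS, 5230), (MIA, LHR, 3690), (NRT, BOS, 4490)}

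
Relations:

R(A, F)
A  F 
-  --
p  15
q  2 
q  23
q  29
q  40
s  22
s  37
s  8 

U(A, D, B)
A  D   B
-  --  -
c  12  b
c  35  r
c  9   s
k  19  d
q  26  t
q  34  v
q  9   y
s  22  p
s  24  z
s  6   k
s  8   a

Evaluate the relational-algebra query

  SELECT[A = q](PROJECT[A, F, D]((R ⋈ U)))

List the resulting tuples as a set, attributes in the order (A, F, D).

Natural join on A: {(q, 2, 26, t), (q, 2, 34, v), (q, 2, 9, y), (q, 23, 26, t), (q, 23, 34, v), (q, 23, 9, y), (q, 29, 26, t), (q, 29, 34, v), (q, 29, 9, y), (q, 40, 26, t), (q, 40, 34, v), (q, 40, 9, y), (s, 22, 22, p), (s, 22, 24, z), (s, 22, 6, k), (s, 22, 8, a), (s, 37, 22, p), (s, 37, 24, z), (s, 37, 6, k), (s, 37, 8, a), (s, 8, 22, p), (s, 8, 24, z), (s, 8, 6, k), (s, 8, 8, a)}
Projecting to A, F, D: {(q, 2, 26), (q, 2, 34), (q, 2, 9), (q, 23, 26), (q, 23, 34), (q, 23, 9), (q, 29, 26), (q, 29, 34), (q, 29, 9), (q, 40, 26), (q, 40, 34), (q, 40, 9), (s, 22, 22), (s, 22, 24), (s, 22, 6), (s, 22, 8), (s, 37, 22), (s, 37, 24), (s, 37, 6), (s, 37, 8), (s, 8, 22), (s, 8, 24), (s, 8, 6), (s, 8, 8)}
σ[A = q]: keep tuples satisfying A = q → {(q, 2, 26), (q, 2, 34), (q, 2, 9), (q, 23, 26), (q, 23, 34), (q, 23, 9), (q, 29, 26), (q, 29, 34), (q, 29, 9), (q, 40, 26), (q, 40, 34), (q, 40, 9)}

{(q, 2, 26), (q, 2, 34), (q, 2, 9), (q, 23, 26), (q, 23, 34), (q, 23, 9), (q, 29, 26), (q, 29, 34), (q, 29, 9), (q, 40, 26), (q, 40, 34), (q, 40, 9)}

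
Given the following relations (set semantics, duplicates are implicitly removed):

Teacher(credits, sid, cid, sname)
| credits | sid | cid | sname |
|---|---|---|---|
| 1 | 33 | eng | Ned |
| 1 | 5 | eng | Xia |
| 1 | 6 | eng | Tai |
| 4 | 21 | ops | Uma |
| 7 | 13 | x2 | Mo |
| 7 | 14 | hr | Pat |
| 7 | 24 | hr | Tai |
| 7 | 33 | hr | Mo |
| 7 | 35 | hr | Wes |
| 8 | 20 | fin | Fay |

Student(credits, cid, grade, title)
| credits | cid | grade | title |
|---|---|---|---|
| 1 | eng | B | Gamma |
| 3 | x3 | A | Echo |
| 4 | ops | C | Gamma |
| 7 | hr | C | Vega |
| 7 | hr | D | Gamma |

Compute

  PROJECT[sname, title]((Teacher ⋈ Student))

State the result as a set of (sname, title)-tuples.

Natural join on credits, cid: {(1, 33, eng, Ned, B, Gamma), (1, 5, eng, Xia, B, Gamma), (1, 6, eng, Tai, B, Gamma), (4, 21, ops, Uma, C, Gamma), (7, 14, hr, Pat, C, Vega), (7, 14, hr, Pat, D, Gamma), (7, 24, hr, Tai, C, Vega), (7, 24, hr, Tai, D, Gamma), (7, 33, hr, Mo, C, Vega), (7, 33, hr, Mo, D, Gamma), (7, 35, hr, Wes, C, Vega), (7, 35, hr, Wes, D, Gamma)}
π[sname, title]: project onto (sname, title) (1 duplicate(s) eliminated) → {(Mo, Gamma), (Mo, Vega), (Ned, Gamma), (Pat, Gamma), (Pat, Vega), (Tai, Gamma), (Tai, Vega), (Uma, Gamma), (Wes, Gamma), (Wes, Vega), (Xia, Gamma)}

{(Mo, Gamma), (Mo, Vega), (Ned, Gamma), (Pat, Gamma), (Pat, Vega), (Tai, Gamma), (Tai, Vega), (Uma, Gamma), (Wes, Gamma), (Wes, Vega), (Xia, Gamma)}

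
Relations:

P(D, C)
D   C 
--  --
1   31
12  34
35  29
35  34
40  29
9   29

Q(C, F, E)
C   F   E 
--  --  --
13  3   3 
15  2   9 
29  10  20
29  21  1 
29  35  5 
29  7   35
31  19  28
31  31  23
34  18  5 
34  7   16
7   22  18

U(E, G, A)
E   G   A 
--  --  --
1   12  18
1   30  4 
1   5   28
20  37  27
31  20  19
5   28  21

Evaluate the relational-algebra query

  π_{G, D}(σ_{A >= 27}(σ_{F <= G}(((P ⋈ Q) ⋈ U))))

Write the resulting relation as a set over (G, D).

{(37, 35), (37, 40), (37, 9)}

Natural join on C: {(1, 31, 19, 28), (1, 31, 31, 23), (12, 34, 18, 5), (12, 34, 7, 16), (35, 29, 10, 20), (35, 29, 21, 1), (35, 29, 35, 5), (35, 29, 7, 35), (35, 34, 18, 5), (35, 34, 7, 16), (40, 29, 10, 20), (40, 29, 21, 1), (40, 29, 35, 5), (40, 29, 7, 35), (9, 29, 10, 20), (9, 29, 21, 1), (9, 29, 35, 5), (9, 29, 7, 35)}
Natural join on E: {(12, 34, 18, 5, 28, 21), (35, 29, 10, 20, 37, 27), (35, 29, 21, 1, 12, 18), (35, 29, 21, 1, 30, 4), (35, 29, 21, 1, 5, 28), (35, 29, 35, 5, 28, 21), (35, 34, 18, 5, 28, 21), (40, 29, 10, 20, 37, 27), (40, 29, 21, 1, 12, 18), (40, 29, 21, 1, 30, 4), (40, 29, 21, 1, 5, 28), (40, 29, 35, 5, 28, 21), (9, 29, 10, 20, 37, 27), (9, 29, 21, 1, 12, 18), (9, 29, 21, 1, 30, 4), (9, 29, 21, 1, 5, 28), (9, 29, 35, 5, 28, 21)}
σ[F <= G]: keep tuples satisfying F <= G → {(12, 34, 18, 5, 28, 21), (35, 29, 10, 20, 37, 27), (35, 29, 21, 1, 30, 4), (35, 34, 18, 5, 28, 21), (40, 29, 10, 20, 37, 27), (40, 29, 21, 1, 30, 4), (9, 29, 10, 20, 37, 27), (9, 29, 21, 1, 30, 4)}
σ[A >= 27]: keep tuples satisfying A >= 27 → {(35, 29, 10, 20, 37, 27), (40, 29, 10, 20, 37, 27), (9, 29, 10, 20, 37, 27)}
Projecting to G, D: {(37, 35), (37, 40), (37, 9)}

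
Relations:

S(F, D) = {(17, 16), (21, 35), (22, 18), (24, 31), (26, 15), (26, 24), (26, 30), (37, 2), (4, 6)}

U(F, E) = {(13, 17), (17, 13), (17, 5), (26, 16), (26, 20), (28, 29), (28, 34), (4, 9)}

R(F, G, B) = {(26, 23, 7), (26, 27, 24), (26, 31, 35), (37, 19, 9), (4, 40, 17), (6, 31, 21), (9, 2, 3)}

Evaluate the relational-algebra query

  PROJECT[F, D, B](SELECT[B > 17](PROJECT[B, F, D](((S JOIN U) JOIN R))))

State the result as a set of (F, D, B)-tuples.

Natural join on F: {(17, 16, 13), (17, 16, 5), (26, 15, 16), (26, 15, 20), (26, 24, 16), (26, 24, 20), (26, 30, 16), (26, 30, 20), (4, 6, 9)}
Natural join on F: {(26, 15, 16, 23, 7), (26, 15, 16, 27, 24), (26, 15, 16, 31, 35), (26, 15, 20, 23, 7), (26, 15, 20, 27, 24), (26, 15, 20, 31, 35), (26, 24, 16, 23, 7), (26, 24, 16, 27, 24), (26, 24, 16, 31, 35), (26, 24, 20, 23, 7), (26, 24, 20, 27, 24), (26, 24, 20, 31, 35), (26, 30, 16, 23, 7), (26, 30, 16, 27, 24), (26, 30, 16, 31, 35), (26, 30, 20, 23, 7), (26, 30, 20, 27, 24), (26, 30, 20, 31, 35), (4, 6, 9, 40, 17)}
Keep only column(s) B, F, D (9 duplicate(s) eliminated): {(17, 4, 6), (24, 26, 15), (24, 26, 24), (24, 26, 30), (35, 26, 15), (35, 26, 24), (35, 26, 30), (7, 26, 15), (7, 26, 24), (7, 26, 30)}
Filtering on B > 17 leaves {(24, 26, 15), (24, 26, 24), (24, 26, 30), (35, 26, 15), (35, 26, 24), (35, 26, 30)}.
Keep only column(s) F, D, B: {(26, 15, 24), (26, 15, 35), (26, 24, 24), (26, 24, 35), (26, 30, 24), (26, 30, 35)}

{(26, 15, 24), (26, 15, 35), (26, 24, 24), (26, 24, 35), (26, 30, 24), (26, 30, 35)}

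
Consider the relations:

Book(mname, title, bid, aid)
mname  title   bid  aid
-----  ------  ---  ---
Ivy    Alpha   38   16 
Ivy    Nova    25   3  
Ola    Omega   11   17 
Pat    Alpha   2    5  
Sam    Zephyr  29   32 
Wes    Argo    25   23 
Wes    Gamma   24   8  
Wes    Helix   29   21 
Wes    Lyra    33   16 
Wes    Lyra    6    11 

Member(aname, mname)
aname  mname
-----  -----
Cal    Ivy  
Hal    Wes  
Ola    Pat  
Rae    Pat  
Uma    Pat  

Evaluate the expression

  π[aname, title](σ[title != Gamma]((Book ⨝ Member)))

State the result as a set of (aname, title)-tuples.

Joining Book and Member on mname yields {(Ivy, Alpha, 38, 16, Cal), (Ivy, Nova, 25, 3, Cal), (Pat, Alpha, 2, 5, Ola), (Pat, Alpha, 2, 5, Rae), (Pat, Alpha, 2, 5, Uma), (Wes, Argo, 25, 23, Hal), (Wes, Gamma, 24, 8, Hal), (Wes, Helix, 29, 21, Hal), (Wes, Lyra, 33, 16, Hal), (Wes, Lyra, 6, 11, Hal)}.
Apply σ_{title != Gamma}; surviving tuples: {(Ivy, Alpha, 38, 16, Cal), (Ivy, Nova, 25, 3, Cal), (Pat, Alpha, 2, 5, Ola), (Pat, Alpha, 2, 5, Rae), (Pat, Alpha, 2, 5, Uma), (Wes, Argo, 25, 23, Hal), (Wes, Helix, 29, 21, Hal), (Wes, Lyra, 33, 16, Hal), (Wes, Lyra, 6, 11, Hal)}
π[aname, title]: project onto (aname, title) (1 duplicate(s) eliminated) → {(Cal, Alpha), (Cal, Nova), (Hal, Argo), (Hal, Helix), (Hal, Lyra), (Ola, Alpha), (Rae, Alpha), (Uma, Alpha)}

{(Cal, Alpha), (Cal, Nova), (Hal, Argo), (Hal, Helix), (Hal, Lyra), (Ola, Alpha), (Rae, Alpha), (Uma, Alpha)}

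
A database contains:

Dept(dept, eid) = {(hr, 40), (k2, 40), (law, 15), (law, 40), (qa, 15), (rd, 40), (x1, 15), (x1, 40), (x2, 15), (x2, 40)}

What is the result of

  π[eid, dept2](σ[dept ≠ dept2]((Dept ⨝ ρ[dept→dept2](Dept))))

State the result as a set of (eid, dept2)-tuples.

ρ[dept→dept2]: schema becomes (dept2, eid); tuples unchanged.
Natural join on eid: {(hr, 40, hr), (hr, 40, k2), (hr, 40, law), (hr, 40, rd), (hr, 40, x1), (hr, 40, x2), (k2, 40, hr), (k2, 40, k2), (k2, 40, law), (k2, 40, rd), (k2, 40, x1), (k2, 40, x2), (law, 15, law), (law, 15, qa), (law, 15, x1), (law, 15, x2), (law, 40, hr), (law, 40, k2), (law, 40, law), (law, 40, rd), (law, 40, x1), (law, 40, x2), (qa, 15, law), (qa, 15, qa), (qa, 15, x1), (qa, 15, x2), (rd, 40, hr), (rd, 40, k2), (rd, 40, law), (rd, 40, rd), (rd, 40, x1), (rd, 40, x2), (x1, 15, law), (x1, 15, qa), (x1, 15, x1), (x1, 15, x2), (x1, 40, hr), (x1, 40, k2), (x1, 40, law), (x1, 40, rd), (x1, 40, x1), (x1, 40, x2), (x2, 15, law), (x2, 15, qa), (x2, 15, x1), (x2, 15, x2), (x2, 40, hr), (x2, 40, k2), (x2, 40, law), (x2, 40, rd), (x2, 40, x1), (x2, 40, x2)}
Apply σ_{dept ≠ dept2}; surviving tuples: {(hr, 40, k2), (hr, 40, law), (hr, 40, rd), (hr, 40, x1), (hr, 40, x2), (k2, 40, hr), (k2, 40, law), (k2, 40, rd), (k2, 40, x1), (k2, 40, x2), (law, 15, qa), (law, 15, x1), (law, 15, x2), (law, 40, hr), (law, 40, k2), (law, 40, rd), (law, 40, x1), (law, 40, x2), (qa, 15, law), (qa, 15, x1), (qa, 15, x2), (rd, 40, hr), (rd, 40, k2), (rd, 40, law), (rd, 40, x1), (rd, 40, x2), (x1, 15, law), (x1, 15, qa), (x1, 15, x2), (x1, 40, hr), (x1, 40, k2), (x1, 40, law), (x1, 40, rd), (x1, 40, x2), (x2, 15, law), (x2, 15, qa), (x2, 15, x1), (x2, 40, hr), (x2, 40, k2), (x2, 40, law), (x2, 40, rd), (x2, 40, x1)}
π[eid, dept2]: project onto (eid, dept2) (32 duplicate(s) eliminated) → {(15, law), (15, qa), (15, x1), (15, x2), (40, hr), (40, k2), (40, law), (40, rd), (40, x1), (40, x2)}

{(15, law), (15, qa), (15, x1), (15, x2), (40, hr), (40, k2), (40, law), (40, rd), (40, x1), (40, x2)}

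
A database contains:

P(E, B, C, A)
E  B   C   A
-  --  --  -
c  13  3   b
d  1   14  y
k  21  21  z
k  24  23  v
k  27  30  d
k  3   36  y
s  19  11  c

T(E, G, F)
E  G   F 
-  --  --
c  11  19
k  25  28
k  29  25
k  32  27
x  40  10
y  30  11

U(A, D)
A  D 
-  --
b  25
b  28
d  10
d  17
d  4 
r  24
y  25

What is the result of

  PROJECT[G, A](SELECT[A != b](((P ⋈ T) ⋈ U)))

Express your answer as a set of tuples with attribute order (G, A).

{(25, d), (25, y), (29, d), (29, y), (32, d), (32, y)}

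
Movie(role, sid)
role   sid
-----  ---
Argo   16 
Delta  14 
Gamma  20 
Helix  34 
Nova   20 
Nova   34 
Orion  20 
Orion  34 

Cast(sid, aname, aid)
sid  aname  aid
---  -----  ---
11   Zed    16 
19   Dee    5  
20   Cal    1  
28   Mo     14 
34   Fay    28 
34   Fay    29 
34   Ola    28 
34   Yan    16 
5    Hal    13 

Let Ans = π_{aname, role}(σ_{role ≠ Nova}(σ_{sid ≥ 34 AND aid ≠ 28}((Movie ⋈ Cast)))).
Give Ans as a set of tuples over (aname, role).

{(Fay, Helix), (Fay, Orion), (Yan, Helix), (Yan, Orion)}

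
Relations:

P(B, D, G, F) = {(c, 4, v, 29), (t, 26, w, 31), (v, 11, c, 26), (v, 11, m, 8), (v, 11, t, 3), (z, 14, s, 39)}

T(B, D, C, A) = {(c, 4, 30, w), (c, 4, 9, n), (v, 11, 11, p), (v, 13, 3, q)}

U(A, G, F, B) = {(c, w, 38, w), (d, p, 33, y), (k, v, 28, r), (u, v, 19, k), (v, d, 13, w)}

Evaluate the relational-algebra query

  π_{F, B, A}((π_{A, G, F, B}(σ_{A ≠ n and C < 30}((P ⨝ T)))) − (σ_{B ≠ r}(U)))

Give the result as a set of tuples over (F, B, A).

{(26, v, p), (3, v, p), (8, v, p)}

Natural join on B, D: {(c, 4, v, 29, 30, w), (c, 4, v, 29, 9, n), (v, 11, c, 26, 11, p), (v, 11, m, 8, 11, p), (v, 11, t, 3, 11, p)}
Selection A ≠ n and C < 30: {(v, 11, c, 26, 11, p), (v, 11, m, 8, 11, p), (v, 11, t, 3, 11, p)}
Projecting to A, G, F, B: {(p, c, 26, v), (p, m, 8, v), (p, t, 3, v)}
Selection B ≠ r: {(c, w, 38, w), (d, p, 33, y), (u, v, 19, k), (v, d, 13, w)}
Difference: {(p, c, 26, v), (p, m, 8, v), (p, t, 3, v)} with {(c, w, 38, w), (d, p, 33, y), (u, v, 19, k), (v, d, 13, w)} → {(p, c, 26, v), (p, m, 8, v), (p, t, 3, v)}
Projecting to F, B, A: {(26, v, p), (3, v, p), (8, v, p)}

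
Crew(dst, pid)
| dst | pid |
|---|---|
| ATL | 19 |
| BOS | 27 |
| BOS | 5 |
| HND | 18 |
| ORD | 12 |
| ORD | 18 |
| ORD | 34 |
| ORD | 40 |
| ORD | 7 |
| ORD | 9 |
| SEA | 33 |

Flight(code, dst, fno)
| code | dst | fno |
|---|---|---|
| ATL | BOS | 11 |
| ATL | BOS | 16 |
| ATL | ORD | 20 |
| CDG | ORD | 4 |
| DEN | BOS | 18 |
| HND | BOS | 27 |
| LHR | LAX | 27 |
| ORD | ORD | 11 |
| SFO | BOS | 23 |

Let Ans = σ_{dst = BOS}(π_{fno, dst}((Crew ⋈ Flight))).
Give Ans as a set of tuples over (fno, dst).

{(11, BOS), (16, BOS), (18, BOS), (23, BOS), (27, BOS)}

Crew ⋈ Flight (natural join on dst): {(BOS, 27, ATL, 11), (BOS, 27, ATL, 16), (BOS, 27, DEN, 18), (BOS, 27, HND, 27), (BOS, 27, SFO, 23), (BOS, 5, ATL, 11), (BOS, 5, ATL, 16), (BOS, 5, DEN, 18), (BOS, 5, HND, 27), (BOS, 5, SFO, 23), (ORD, 12, ATL, 20), (ORD, 12, CDG, 4), (ORD, 12, ORD, 11), (ORD, 18, ATL, 20), (ORD, 18, CDG, 4), (ORD, 18, ORD, 11), (ORD, 34, ATL, 20), (ORD, 34, CDG, 4), (ORD, 34, ORD, 11), (ORD, 40, ATL, 20), (ORD, 40, CDG, 4), (ORD, 40, ORD, 11), (ORD, 7, ATL, 20), (ORD, 7, CDG, 4), (ORD, 7, ORD, 11), (ORD, 9, ATL, 20), (ORD, 9, CDG, 4), (ORD, 9, ORD, 11)}
Projecting to fno, dst (20 duplicate(s) eliminated): {(11, BOS), (11, ORD), (16, BOS), (18, BOS), (20, ORD), (23, BOS), (27, BOS), (4, ORD)}
Selection dst = BOS: {(11, BOS), (16, BOS), (18, BOS), (23, BOS), (27, BOS)}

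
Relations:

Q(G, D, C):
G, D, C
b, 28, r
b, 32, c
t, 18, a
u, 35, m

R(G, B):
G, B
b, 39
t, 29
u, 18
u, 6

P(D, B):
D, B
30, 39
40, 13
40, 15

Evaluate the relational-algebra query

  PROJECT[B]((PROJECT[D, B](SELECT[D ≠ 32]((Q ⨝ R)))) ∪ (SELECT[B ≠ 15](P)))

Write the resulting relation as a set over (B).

{13, 18, 29, 39, 6}

Natural join on G: {(b, 28, r, 39), (b, 32, c, 39), (t, 18, a, 29), (u, 35, m, 18), (u, 35, m, 6)}
Filtering on D ≠ 32 leaves {(b, 28, r, 39), (t, 18, a, 29), (u, 35, m, 18), (u, 35, m, 6)}.
π[D, B]: project onto (D, B) → {(18, 29), (28, 39), (35, 18), (35, 6)}
Filtering on B ≠ 15 leaves {(30, 39), (40, 13)}.
Union: {(18, 29), (28, 39), (35, 18), (35, 6)} with {(30, 39), (40, 13)} → {(18, 29), (28, 39), (30, 39), (35, 18), (35, 6), (40, 13)}
π[B]: project onto (B) (1 duplicate(s) eliminated) → {13, 18, 29, 39, 6}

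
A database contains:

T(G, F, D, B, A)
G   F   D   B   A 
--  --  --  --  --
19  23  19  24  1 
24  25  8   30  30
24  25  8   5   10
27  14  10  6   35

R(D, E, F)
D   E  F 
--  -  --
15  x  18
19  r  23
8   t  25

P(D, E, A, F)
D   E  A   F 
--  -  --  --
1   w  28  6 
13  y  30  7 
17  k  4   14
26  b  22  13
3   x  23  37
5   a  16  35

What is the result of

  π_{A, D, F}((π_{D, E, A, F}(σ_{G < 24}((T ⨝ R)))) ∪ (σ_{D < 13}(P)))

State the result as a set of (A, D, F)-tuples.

Joining T and R on F, D yields {(19, 23, 19, 24, 1, r), (24, 25, 8, 30, 30, t), (24, 25, 8, 5, 10, t)}.
Filtering on G < 24 leaves {(19, 23, 19, 24, 1, r)}.
π[D, E, A, F]: project onto (D, E, A, F) → {(19, r, 1, 23)}
Filtering on D < 13 leaves {(1, w, 28, 6), (3, x, 23, 37), (5, a, 16, 35)}.
Set union of the two operands is {(1, w, 28, 6), (19, r, 1, 23), (3, x, 23, 37), (5, a, 16, 35)}.
π[A, D, F]: project onto (A, D, F) → {(1, 19, 23), (16, 5, 35), (23, 3, 37), (28, 1, 6)}

{(1, 19, 23), (16, 5, 35), (23, 3, 37), (28, 1, 6)}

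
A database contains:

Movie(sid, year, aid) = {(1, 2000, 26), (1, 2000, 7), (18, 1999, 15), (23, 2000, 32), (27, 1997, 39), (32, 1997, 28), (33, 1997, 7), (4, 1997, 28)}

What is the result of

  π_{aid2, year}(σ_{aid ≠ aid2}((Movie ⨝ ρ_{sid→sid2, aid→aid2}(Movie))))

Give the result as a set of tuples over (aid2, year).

ρ[sid→sid2, aid→aid2]: schema becomes (sid2, year, aid2); tuples unchanged.
Natural join on year: {(1, 2000, 26, 1, 26), (1, 2000, 26, 1, 7), (1, 2000, 26, 23, 32), (1, 2000, 7, 1, 26), (1, 2000, 7, 1, 7), (1, 2000, 7, 23, 32), (18, 1999, 15, 18, 15), (23, 2000, 32, 1, 26), (23, 2000, 32, 1, 7), (23, 2000, 32, 23, 32), (27, 1997, 39, 27, 39), (27, 1997, 39, 32, 28), (27, 1997, 39, 33, 7), (27, 1997, 39, 4, 28), (32, 1997, 28, 27, 39), (32, 1997, 28, 32, 28), (32, 1997, 28, 33, 7), (32, 1997, 28, 4, 28), (33, 1997, 7, 27, 39), (33, 1997, 7, 32, 28), (33, 1997, 7, 33, 7), (33, 1997, 7, 4, 28), (4, 1997, 28, 27, 39), (4, 1997, 28, 32, 28), (4, 1997, 28, 33, 7), (4, 1997, 28, 4, 28)}
Filtering on aid ≠ aid2 leaves {(1, 2000, 26, 1, 7), (1, 2000, 26, 23, 32), (1, 2000, 7, 1, 26), (1, 2000, 7, 23, 32), (23, 2000, 32, 1, 26), (23, 2000, 32, 1, 7), (27, 1997, 39, 32, 28), (27, 1997, 39, 33, 7), (27, 1997, 39, 4, 28), (32, 1997, 28, 27, 39), (32, 1997, 28, 33, 7), (33, 1997, 7, 27, 39), (33, 1997, 7, 32, 28), (33, 1997, 7, 4, 28), (4, 1997, 28, 27, 39), (4, 1997, 28, 33, 7)}.
π_{aid2, year} gives {(26, 2000), (28, 1997), (32, 2000), (39, 1997), (7, 1997), (7, 2000)} (10 duplicate(s) eliminated).

{(26, 2000), (28, 1997), (32, 2000), (39, 1997), (7, 1997), (7, 2000)}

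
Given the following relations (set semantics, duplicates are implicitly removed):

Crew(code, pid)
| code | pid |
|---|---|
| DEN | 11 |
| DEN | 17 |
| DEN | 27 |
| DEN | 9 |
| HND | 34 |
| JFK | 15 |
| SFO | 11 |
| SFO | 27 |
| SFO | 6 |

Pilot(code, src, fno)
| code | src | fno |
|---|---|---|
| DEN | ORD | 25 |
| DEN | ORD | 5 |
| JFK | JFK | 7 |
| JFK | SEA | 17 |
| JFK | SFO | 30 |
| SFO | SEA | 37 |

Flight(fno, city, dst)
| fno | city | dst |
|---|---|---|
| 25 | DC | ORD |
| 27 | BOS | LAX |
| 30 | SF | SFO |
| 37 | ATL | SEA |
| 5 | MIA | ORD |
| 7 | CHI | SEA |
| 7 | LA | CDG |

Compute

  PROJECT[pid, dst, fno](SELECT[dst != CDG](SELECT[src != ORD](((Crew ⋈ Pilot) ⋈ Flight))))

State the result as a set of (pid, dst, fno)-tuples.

{(11, SEA, 37), (15, SEA, 7), (15, SFO, 30), (27, SEA, 37), (6, SEA, 37)}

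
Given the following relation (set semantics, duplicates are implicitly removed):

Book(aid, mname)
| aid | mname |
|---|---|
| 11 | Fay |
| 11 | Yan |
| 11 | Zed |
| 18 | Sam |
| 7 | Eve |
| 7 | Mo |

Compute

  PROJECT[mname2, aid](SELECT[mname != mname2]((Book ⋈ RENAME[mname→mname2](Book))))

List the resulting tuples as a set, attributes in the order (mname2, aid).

{(Eve, 7), (Fay, 11), (Mo, 7), (Yan, 11), (Zed, 11)}

ρ[mname→mname2]: schema becomes (aid, mname2); tuples unchanged.
Natural join on aid: {(11, Fay, Fay), (11, Fay, Yan), (11, Fay, Zed), (11, Yan, Fay), (11, Yan, Yan), (11, Yan, Zed), (11, Zed, Fay), (11, Zed, Yan), (11, Zed, Zed), (18, Sam, Sam), (7, Eve, Eve), (7, Eve, Mo), (7, Mo, Eve), (7, Mo, Mo)}
σ[mname != mname2]: keep tuples satisfying mname != mname2 → {(11, Fay, Yan), (11, Fay, Zed), (11, Yan, Fay), (11, Yan, Zed), (11, Zed, Fay), (11, Zed, Yan), (7, Eve, Mo), (7, Mo, Eve)}
π[mname2, aid]: project onto (mname2, aid) (3 duplicate(s) eliminated) → {(Eve, 7), (Fay, 11), (Mo, 7), (Yan, 11), (Zed, 11)}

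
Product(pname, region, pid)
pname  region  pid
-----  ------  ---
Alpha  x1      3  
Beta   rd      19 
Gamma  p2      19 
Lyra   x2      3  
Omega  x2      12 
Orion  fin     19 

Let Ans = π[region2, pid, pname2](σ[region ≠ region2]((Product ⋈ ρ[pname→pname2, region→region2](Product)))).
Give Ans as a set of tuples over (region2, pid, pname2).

ρ[pname→pname2, region→region2]: schema becomes (pname2, region2, pid); tuples unchanged.
Natural join on pid: {(Alpha, x1, 3, Alpha, x1), (Alpha, x1, 3, Lyra, x2), (Beta, rd, 19, Beta, rd), (Beta, rd, 19, Gamma, p2), (Beta, rd, 19, Orion, fin), (Gamma, p2, 19, Beta, rd), (Gamma, p2, 19, Gamma, p2), (Gamma, p2, 19, Orion, fin), (Lyra, x2, 3, Alpha, x1), (Lyra, x2, 3, Lyra, x2), (Omega, x2, 12, Omega, x2), (Orion, fin, 19, Beta, rd), (Orion, fin, 19, Gamma, p2), (Orion, fin, 19, Orion, fin)}
Apply σ_{region ≠ region2}; surviving tuples: {(Alpha, x1, 3, Lyra, x2), (Beta, rd, 19, Gamma, p2), (Beta, rd, 19, Orion, fin), (Gamma, p2, 19, Beta, rd), (Gamma, p2, 19, Orion, fin), (Lyra, x2, 3, Alpha, x1), (Orion, fin, 19, Beta, rd), (Orion, fin, 19, Gamma, p2)}
Projecting to region2, pid, pname2 (3 duplicate(s) eliminated): {(fin, 19, Orion), (p2, 19, Gamma), (rd, 19, Beta), (x1, 3, Alpha), (x2, 3, Lyra)}

{(fin, 19, Orion), (p2, 19, Gamma), (rd, 19, Beta), (x1, 3, Alpha), (x2, 3, Lyra)}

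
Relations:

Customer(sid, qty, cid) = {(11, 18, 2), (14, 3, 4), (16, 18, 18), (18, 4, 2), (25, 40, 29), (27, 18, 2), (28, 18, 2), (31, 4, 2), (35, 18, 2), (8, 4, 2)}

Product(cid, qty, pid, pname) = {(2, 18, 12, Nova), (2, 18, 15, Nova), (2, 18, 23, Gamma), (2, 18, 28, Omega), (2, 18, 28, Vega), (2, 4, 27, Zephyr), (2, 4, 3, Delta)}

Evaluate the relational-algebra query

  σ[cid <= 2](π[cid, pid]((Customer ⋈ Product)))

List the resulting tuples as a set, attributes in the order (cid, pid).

Joining Customer and Product on qty, cid yields {(11, 18, 2, 12, Nova), (11, 18, 2, 15, Nova), (11, 18, 2, 23, Gamma), (11, 18, 2, 28, Omega), (11, 18, 2, 28, Vega), (18, 4, 2, 27, Zephyr), (18, 4, 2, 3, Delta), (27, 18, 2, 12, Nova), (27, 18, 2, 15, Nova), (27, 18, 2, 23, Gamma), (27, 18, 2, 28, Omega), (27, 18, 2, 28, Vega), (28, 18, 2, 12, Nova), (28, 18, 2, 15, Nova), (28, 18, 2, 23, Gamma), (28, 18, 2, 28, Omega), (28, 18, 2, 28, Vega), (31, 4, 2, 27, Zephyr), (31, 4, 2, 3, Delta), (35, 18, 2, 12, Nova), (35, 18, 2, 15, Nova), (35, 18, 2, 23, Gamma), (35, 18, 2, 28, Omega), (35, 18, 2, 28, Vega), (8, 4, 2, 27, Zephyr), (8, 4, 2, 3, Delta)}.
π_{cid, pid} gives {(2, 12), (2, 15), (2, 23), (2, 27), (2, 28), (2, 3)} (20 duplicate(s) eliminated).
σ[cid <= 2]: keep tuples satisfying cid <= 2 → {(2, 12), (2, 15), (2, 23), (2, 27), (2, 28), (2, 3)}

{(2, 12), (2, 15), (2, 23), (2, 27), (2, 28), (2, 3)}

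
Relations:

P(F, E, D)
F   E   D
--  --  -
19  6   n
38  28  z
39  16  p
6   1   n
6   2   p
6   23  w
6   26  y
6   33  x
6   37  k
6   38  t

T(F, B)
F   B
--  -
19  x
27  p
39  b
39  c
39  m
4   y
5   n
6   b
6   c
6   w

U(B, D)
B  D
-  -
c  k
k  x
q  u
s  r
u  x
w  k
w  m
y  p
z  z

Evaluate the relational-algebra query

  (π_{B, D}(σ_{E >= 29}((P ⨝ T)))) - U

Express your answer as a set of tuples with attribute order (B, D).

{(b, k), (b, t), (b, x), (c, t), (c, x), (w, t), (w, x)}

Natural join on F: {(19, 6, n, x), (39, 16, p, b), (39, 16, p, c), (39, 16, p, m), (6, 1, n, b), (6, 1, n, c), (6, 1, n, w), (6, 2, p, b), (6, 2, p, c), (6, 2, p, w), (6, 23, w, b), (6, 23, w, c), (6, 23, w, w), (6, 26, y, b), (6, 26, y, c), (6, 26, y, w), (6, 33, x, b), (6, 33, x, c), (6, 33, x, w), (6, 37, k, b), (6, 37, k, c), (6, 37, k, w), (6, 38, t, b), (6, 38, t, c), (6, 38, t, w)}
Filtering on E >= 29 leaves {(6, 33, x, b), (6, 33, x, c), (6, 33, x, w), (6, 37, k, b), (6, 37, k, c), (6, 37, k, w), (6, 38, t, b), (6, 38, t, c), (6, 38, t, w)}.
π[B, D]: project onto (B, D) → {(b, k), (b, t), (b, x), (c, k), (c, t), (c, x), (w, k), (w, t), (w, x)}
Taking the difference: {(b, k), (b, t), (b, x), (c, t), (c, x), (w, t), (w, x)}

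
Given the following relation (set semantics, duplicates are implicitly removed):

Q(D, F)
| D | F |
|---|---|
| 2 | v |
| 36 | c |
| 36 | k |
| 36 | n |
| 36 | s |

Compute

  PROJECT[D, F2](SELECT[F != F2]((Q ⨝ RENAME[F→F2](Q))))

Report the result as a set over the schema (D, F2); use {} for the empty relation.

{(36, c), (36, k), (36, n), (36, s)}

ρ[F→F2]: schema becomes (D, F2); tuples unchanged.
Joining Q and RENAME[F→F2](Q) on D yields {(2, v, v), (36, c, c), (36, c, k), (36, c, n), (36, c, s), (36, k, c), (36, k, k), (36, k, n), (36, k, s), (36, n, c), (36, n, k), (36, n, n), (36, n, s), (36, s, c), (36, s, k), (36, s, n), (36, s, s)}.
Filtering on F != F2 leaves {(36, c, k), (36, c, n), (36, c, s), (36, k, c), (36, k, n), (36, k, s), (36, n, c), (36, n, k), (36, n, s), (36, s, c), (36, s, k), (36, s, n)}.
Keep only column(s) D, F2 (8 duplicate(s) eliminated): {(36, c), (36, k), (36, n), (36, s)}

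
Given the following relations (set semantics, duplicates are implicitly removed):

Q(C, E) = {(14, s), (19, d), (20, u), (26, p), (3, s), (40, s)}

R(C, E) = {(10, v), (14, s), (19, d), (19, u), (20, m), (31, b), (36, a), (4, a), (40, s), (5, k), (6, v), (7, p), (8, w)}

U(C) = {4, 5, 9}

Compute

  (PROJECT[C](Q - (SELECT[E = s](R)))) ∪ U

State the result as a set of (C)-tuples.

{19, 20, 26, 3, 4, 5, 9}

Filtering on E = s leaves {(14, s), (40, s)}.
Difference: {(14, s), (19, d), (20, u), (26, p), (3, s), (40, s)} with {(14, s), (40, s)} → {(19, d), (20, u), (26, p), (3, s)}
Projecting to C: {19, 20, 26, 3}
Union: {19, 20, 26, 3} with {4, 5, 9} → {19, 20, 26, 3, 4, 5, 9}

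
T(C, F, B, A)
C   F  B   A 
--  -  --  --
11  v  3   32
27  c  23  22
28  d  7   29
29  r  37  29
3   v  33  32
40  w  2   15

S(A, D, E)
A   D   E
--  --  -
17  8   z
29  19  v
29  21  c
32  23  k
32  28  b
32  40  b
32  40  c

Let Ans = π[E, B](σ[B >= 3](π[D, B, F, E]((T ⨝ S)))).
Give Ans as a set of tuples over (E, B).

{(b, 3), (b, 33), (c, 3), (c, 33), (c, 37), (c, 7), (k, 3), (k, 33), (v, 37), (v, 7)}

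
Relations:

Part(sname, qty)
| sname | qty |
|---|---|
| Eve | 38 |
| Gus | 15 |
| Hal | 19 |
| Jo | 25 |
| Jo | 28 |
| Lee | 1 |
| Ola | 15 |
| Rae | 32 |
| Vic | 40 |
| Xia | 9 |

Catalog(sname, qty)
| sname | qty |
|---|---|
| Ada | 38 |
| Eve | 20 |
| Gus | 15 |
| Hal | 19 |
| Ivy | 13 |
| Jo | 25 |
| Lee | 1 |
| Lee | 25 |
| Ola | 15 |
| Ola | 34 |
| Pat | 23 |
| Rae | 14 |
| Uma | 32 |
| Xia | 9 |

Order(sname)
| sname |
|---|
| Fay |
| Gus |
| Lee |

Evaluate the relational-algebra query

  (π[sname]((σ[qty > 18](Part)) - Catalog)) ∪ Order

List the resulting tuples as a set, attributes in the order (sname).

{Eve, Fay, Gus, Jo, Lee, Rae, Vic}

Selection qty > 18: {(Eve, 38), (Hal, 19), (Jo, 25), (Jo, 28), (Rae, 32), (Vic, 40)}
Taking the difference: {(Eve, 38), (Jo, 28), (Rae, 32), (Vic, 40)}
π[sname]: project onto (sname) → {Eve, Jo, Rae, Vic}
Taking the union: {Eve, Fay, Gus, Jo, Lee, Rae, Vic}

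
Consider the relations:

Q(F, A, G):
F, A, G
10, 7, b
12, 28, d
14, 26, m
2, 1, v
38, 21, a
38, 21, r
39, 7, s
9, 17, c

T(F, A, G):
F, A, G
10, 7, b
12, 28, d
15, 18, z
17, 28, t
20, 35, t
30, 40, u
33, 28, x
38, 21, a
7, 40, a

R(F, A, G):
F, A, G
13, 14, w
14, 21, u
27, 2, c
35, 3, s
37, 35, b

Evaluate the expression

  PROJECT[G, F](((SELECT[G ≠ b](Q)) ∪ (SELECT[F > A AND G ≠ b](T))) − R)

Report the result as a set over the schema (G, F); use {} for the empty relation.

{(a, 38), (c, 9), (d, 12), (m, 14), (r, 38), (s, 39), (v, 2), (x, 33)}

Selection G ≠ b: {(12, 28, d), (14, 26, m), (2, 1, v), (38, 21, a), (38, 21, r), (39, 7, s), (9, 17, c)}
Selection F > A AND G ≠ b: {(33, 28, x), (38, 21, a)}
Set union of the two operands is {(12, 28, d), (14, 26, m), (2, 1, v), (33, 28, x), (38, 21, a), (38, 21, r), (39, 7, s), (9, 17, c)}.
Set difference of the two operands is {(12, 28, d), (14, 26, m), (2, 1, v), (33, 28, x), (38, 21, a), (38, 21, r), (39, 7, s), (9, 17, c)}.
Projecting to G, F: {(a, 38), (c, 9), (d, 12), (m, 14), (r, 38), (s, 39), (v, 2), (x, 33)}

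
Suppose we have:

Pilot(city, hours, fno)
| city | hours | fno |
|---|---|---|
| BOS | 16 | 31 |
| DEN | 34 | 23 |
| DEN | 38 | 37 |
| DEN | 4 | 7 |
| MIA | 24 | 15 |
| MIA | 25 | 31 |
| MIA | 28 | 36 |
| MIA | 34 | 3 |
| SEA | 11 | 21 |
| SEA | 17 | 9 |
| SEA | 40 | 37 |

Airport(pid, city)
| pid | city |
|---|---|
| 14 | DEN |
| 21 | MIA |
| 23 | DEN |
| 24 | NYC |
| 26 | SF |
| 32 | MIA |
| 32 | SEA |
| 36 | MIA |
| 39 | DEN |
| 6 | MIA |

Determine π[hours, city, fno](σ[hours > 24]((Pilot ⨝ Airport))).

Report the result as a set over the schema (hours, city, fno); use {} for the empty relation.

Joining Pilot and Airport on city yields {(DEN, 34, 23, 14), (DEN, 34, 23, 23), (DEN, 34, 23, 39), (DEN, 38, 37, 14), (DEN, 38, 37, 23), (DEN, 38, 37, 39), (DEN, 4, 7, 14), (DEN, 4, 7, 23), (DEN, 4, 7, 39), (MIA, 24, 15, 21), (MIA, 24, 15, 32), (MIA, 24, 15, 36), (MIA, 24, 15, 6), (MIA, 25, 31, 21), (MIA, 25, 31, 32), (MIA, 25, 31, 36), (MIA, 25, 31, 6), (MIA, 28, 36, 21), (MIA, 28, 36, 32), (MIA, 28, 36, 36), (MIA, 28, 36, 6), (MIA, 34, 3, 21), (MIA, 34, 3, 32), (MIA, 34, 3, 36), (MIA, 34, 3, 6), (SEA, 11, 21, 32), (SEA, 17, 9, 32), (SEA, 40, 37, 32)}.
Filtering on hours > 24 leaves {(DEN, 34, 23, 14), (DEN, 34, 23, 23), (DEN, 34, 23, 39), (DEN, 38, 37, 14), (DEN, 38, 37, 23), (DEN, 38, 37, 39), (MIA, 25, 31, 21), (MIA, 25, 31, 32), (MIA, 25, 31, 36), (MIA, 25, 31, 6), (MIA, 28, 36, 21), (MIA, 28, 36, 32), (MIA, 28, 36, 36), (MIA, 28, 36, 6), (MIA, 34, 3, 21), (MIA, 34, 3, 32), (MIA, 34, 3, 36), (MIA, 34, 3, 6), (SEA, 40, 37, 32)}.
π[hours, city, fno]: project onto (hours, city, fno) (13 duplicate(s) eliminated) → {(25, MIA, 31), (28, MIA, 36), (34, DEN, 23), (34, MIA, 3), (38, DEN, 37), (40, SEA, 37)}

{(25, MIA, 31), (28, MIA, 36), (34, DEN, 23), (34, MIA, 3), (38, DEN, 37), (40, SEA, 37)}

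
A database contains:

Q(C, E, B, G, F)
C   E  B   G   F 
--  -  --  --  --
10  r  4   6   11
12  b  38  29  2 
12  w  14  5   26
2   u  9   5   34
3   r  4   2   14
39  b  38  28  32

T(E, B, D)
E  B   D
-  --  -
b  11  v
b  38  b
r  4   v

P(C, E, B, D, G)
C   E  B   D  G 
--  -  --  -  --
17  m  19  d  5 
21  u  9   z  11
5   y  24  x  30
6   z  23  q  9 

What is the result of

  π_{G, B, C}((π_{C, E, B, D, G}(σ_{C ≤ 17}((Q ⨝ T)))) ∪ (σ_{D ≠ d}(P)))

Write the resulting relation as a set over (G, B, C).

Joining Q and T on E, B yields {(10, r, 4, 6, 11, v), (12, b, 38, 29, 2, b), (3, r, 4, 2, 14, v), (39, b, 38, 28, 32, b)}.
Selection C ≤ 17: {(10, r, 4, 6, 11, v), (12, b, 38, 29, 2, b), (3, r, 4, 2, 14, v)}
π_{C, E, B, D, G} gives {(10, r, 4, v, 6), (12, b, 38, b, 29), (3, r, 4, v, 2)}.
Selection D ≠ d: {(21, u, 9, z, 11), (5, y, 24, x, 30), (6, z, 23, q, 9)}
Union: {(10, r, 4, v, 6), (12, b, 38, b, 29), (3, r, 4, v, 2)} with {(21, u, 9, z, 11), (5, y, 24, x, 30), (6, z, 23, q, 9)} → {(10, r, 4, v, 6), (12, b, 38, b, 29), (21, u, 9, z, 11), (3, r, 4, v, 2), (5, y, 24, x, 30), (6, z, 23, q, 9)}
π_{G, B, C} gives {(11, 9, 21), (2, 4, 3), (29, 38, 12), (30, 24, 5), (6, 4, 10), (9, 23, 6)}.

{(11, 9, 21), (2, 4, 3), (29, 38, 12), (30, 24, 5), (6, 4, 10), (9, 23, 6)}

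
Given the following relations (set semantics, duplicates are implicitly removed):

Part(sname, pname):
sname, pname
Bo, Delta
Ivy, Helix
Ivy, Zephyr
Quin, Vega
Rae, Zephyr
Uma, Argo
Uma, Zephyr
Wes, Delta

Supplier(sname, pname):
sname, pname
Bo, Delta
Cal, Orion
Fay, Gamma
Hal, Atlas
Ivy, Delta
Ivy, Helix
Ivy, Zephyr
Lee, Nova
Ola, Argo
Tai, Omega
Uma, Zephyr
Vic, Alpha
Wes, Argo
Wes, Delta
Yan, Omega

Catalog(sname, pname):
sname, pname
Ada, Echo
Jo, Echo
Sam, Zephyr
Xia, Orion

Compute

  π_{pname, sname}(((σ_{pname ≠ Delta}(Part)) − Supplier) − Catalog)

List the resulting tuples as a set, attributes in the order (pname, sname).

{(Argo, Uma), (Vega, Quin), (Zephyr, Rae)}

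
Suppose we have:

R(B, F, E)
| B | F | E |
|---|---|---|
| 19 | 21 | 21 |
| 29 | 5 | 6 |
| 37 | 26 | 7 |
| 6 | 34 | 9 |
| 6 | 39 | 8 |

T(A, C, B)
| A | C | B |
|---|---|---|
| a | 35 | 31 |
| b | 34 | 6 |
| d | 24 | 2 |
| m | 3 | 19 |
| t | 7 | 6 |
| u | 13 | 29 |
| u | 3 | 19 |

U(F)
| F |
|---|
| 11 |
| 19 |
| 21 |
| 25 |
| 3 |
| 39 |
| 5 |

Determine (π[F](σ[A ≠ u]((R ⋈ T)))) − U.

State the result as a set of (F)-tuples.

{34}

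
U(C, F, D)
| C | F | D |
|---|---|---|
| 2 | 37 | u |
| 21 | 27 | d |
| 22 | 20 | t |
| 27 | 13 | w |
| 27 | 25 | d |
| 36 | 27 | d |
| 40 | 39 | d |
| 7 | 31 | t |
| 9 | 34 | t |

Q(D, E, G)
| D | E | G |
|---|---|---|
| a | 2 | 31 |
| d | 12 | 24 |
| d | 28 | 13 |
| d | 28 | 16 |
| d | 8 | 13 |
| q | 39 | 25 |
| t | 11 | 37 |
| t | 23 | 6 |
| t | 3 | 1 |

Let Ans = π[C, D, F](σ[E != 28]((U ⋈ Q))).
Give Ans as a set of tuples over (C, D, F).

{(21, d, 27), (22, t, 20), (27, d, 25), (36, d, 27), (40, d, 39), (7, t, 31), (9, t, 34)}

U ⋈ Q (natural join on D): {(21, 27, d, 12, 24), (21, 27, d, 28, 13), (21, 27, d, 28, 16), (21, 27, d, 8, 13), (22, 20, t, 11, 37), (22, 20, t, 23, 6), (22, 20, t, 3, 1), (27, 25, d, 12, 24), (27, 25, d, 28, 13), (27, 25, d, 28, 16), (27, 25, d, 8, 13), (36, 27, d, 12, 24), (36, 27, d, 28, 13), (36, 27, d, 28, 16), (36, 27, d, 8, 13), (40, 39, d, 12, 24), (40, 39, d, 28, 13), (40, 39, d, 28, 16), (40, 39, d, 8, 13), (7, 31, t, 11, 37), (7, 31, t, 23, 6), (7, 31, t, 3, 1), (9, 34, t, 11, 37), (9, 34, t, 23, 6), (9, 34, t, 3, 1)}
Selection E != 28: {(21, 27, d, 12, 24), (21, 27, d, 8, 13), (22, 20, t, 11, 37), (22, 20, t, 23, 6), (22, 20, t, 3, 1), (27, 25, d, 12, 24), (27, 25, d, 8, 13), (36, 27, d, 12, 24), (36, 27, d, 8, 13), (40, 39, d, 12, 24), (40, 39, d, 8, 13), (7, 31, t, 11, 37), (7, 31, t, 23, 6), (7, 31, t, 3, 1), (9, 34, t, 11, 37), (9, 34, t, 23, 6), (9, 34, t, 3, 1)}
Keep only column(s) C, D, F (10 duplicate(s) eliminated): {(21, d, 27), (22, t, 20), (27, d, 25), (36, d, 27), (40, d, 39), (7, t, 31), (9, t, 34)}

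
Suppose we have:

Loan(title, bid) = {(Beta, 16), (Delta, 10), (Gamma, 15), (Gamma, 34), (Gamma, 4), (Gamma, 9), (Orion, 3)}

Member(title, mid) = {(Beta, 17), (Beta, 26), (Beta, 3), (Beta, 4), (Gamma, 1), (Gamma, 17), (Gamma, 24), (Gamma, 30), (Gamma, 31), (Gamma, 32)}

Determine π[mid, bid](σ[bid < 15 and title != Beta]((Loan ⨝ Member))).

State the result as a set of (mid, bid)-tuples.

{(1, 4), (1, 9), (17, 4), (17, 9), (24, 4), (24, 9), (30, 4), (30, 9), (31, 4), (31, 9), (32, 4), (32, 9)}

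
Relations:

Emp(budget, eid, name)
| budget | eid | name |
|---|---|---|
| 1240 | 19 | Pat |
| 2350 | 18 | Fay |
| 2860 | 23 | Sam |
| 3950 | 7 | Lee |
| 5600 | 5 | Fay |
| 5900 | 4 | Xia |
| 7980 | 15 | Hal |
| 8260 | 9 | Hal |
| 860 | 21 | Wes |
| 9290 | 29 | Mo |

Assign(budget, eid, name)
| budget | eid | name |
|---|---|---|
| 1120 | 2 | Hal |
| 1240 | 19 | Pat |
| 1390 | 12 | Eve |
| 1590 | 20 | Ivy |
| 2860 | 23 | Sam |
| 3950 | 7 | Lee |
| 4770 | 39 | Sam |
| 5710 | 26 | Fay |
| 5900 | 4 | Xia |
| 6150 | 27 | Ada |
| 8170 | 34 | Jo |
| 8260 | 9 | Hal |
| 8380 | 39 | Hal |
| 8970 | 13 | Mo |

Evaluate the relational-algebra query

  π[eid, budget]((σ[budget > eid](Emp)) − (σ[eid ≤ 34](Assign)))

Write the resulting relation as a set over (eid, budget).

{(15, 7980), (18, 2350), (21, 860), (29, 9290), (5, 5600)}

σ[budget > eid]: keep tuples satisfying budget > eid → {(1240, 19, Pat), (2350, 18, Fay), (2860, 23, Sam), (3950, 7, Lee), (5600, 5, Fay), (5900, 4, Xia), (7980, 15, Hal), (8260, 9, Hal), (860, 21, Wes), (9290, 29, Mo)}
σ[eid ≤ 34]: keep tuples satisfying eid ≤ 34 → {(1120, 2, Hal), (1240, 19, Pat), (1390, 12, Eve), (1590, 20, Ivy), (2860, 23, Sam), (3950, 7, Lee), (5710, 26, Fay), (5900, 4, Xia), (6150, 27, Ada), (8170, 34, Jo), (8260, 9, Hal), (8970, 13, Mo)}
Difference: {(1240, 19, Pat), (2350, 18, Fay), (2860, 23, Sam), (3950, 7, Lee), (5600, 5, Fay), (5900, 4, Xia), (7980, 15, Hal), (8260, 9, Hal), (860, 21, Wes), (9290, 29, Mo)} with {(1120, 2, Hal), (1240, 19, Pat), (1390, 12, Eve), (1590, 20, Ivy), (2860, 23, Sam), (3950, 7, Lee), (5710, 26, Fay), (5900, 4, Xia), (6150, 27, Ada), (8170, 34, Jo), (8260, 9, Hal), (8970, 13, Mo)} → {(2350, 18, Fay), (5600, 5, Fay), (7980, 15, Hal), (860, 21, Wes), (9290, 29, Mo)}
Projecting to eid, budget: {(15, 7980), (18, 2350), (21, 860), (29, 9290), (5, 5600)}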